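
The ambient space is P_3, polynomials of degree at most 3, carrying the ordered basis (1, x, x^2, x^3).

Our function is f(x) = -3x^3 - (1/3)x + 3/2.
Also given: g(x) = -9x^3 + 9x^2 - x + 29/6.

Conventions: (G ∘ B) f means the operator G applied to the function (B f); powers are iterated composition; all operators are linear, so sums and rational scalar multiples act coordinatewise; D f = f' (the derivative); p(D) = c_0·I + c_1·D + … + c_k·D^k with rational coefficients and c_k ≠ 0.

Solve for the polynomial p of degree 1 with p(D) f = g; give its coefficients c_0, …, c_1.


c_0 = 3, c_1 = -1

D^0 f = -3x^3 - (1/3)x + 3/2
D^1 f = -9x^2 - 1/3
matching coefficients of g against c_0 f + c_1 Df + … from the top degree down determines the c_i
solution: c_0 = 3, c_1 = -1


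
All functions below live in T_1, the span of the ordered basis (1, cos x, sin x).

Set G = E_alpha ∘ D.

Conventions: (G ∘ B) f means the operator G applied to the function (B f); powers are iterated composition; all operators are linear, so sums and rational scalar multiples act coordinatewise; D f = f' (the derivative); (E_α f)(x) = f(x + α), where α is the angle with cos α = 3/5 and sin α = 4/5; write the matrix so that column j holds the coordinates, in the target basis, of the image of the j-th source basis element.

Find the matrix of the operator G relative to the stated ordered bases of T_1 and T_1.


image of 1: 0
image of cos x: -(4/5)cos x - (3/5)sin x
image of sin x: (3/5)cos x - (4/5)sin x
each image's coordinates form column j of the matrix

the matrix is [[0, 0, 0]; [0, -4/5, 3/5]; [0, -3/5, -4/5]] (rows listed top to bottom)


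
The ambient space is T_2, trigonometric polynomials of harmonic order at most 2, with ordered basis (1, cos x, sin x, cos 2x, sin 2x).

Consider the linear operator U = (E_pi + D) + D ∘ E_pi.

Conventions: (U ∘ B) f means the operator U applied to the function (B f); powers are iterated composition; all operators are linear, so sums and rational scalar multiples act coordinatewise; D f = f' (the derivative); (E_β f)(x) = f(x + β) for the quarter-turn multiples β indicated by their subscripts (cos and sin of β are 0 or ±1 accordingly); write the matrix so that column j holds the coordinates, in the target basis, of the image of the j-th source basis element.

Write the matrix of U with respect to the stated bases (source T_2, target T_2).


image of 1: 1
image of cos x: -cos x
image of sin x: -sin x
image of cos 2x: cos 2x - 4sin 2x
image of sin 2x: 4cos 2x + sin 2x
each image's coordinates form column j of the matrix

the matrix is [[1, 0, 0, 0, 0]; [0, -1, 0, 0, 0]; [0, 0, -1, 0, 0]; [0, 0, 0, 1, 4]; [0, 0, 0, -4, 1]] (rows listed top to bottom)


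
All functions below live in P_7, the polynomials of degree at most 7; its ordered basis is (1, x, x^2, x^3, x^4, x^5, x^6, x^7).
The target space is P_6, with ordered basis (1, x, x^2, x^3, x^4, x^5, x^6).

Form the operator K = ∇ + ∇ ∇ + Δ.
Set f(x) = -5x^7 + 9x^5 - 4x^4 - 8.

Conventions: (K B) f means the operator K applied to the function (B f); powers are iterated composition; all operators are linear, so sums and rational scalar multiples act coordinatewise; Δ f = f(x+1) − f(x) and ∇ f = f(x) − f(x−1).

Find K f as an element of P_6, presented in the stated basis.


∇ f = -35x^6 + 105x^5 - 130x^4 + 69x^3 + 9x^2 - 26x + 8
∇ f = -35x^6 + 105x^5 - 130x^4 + 69x^3 + 9x^2 - 26x + 8
∇ ∇ f = -210x^5 + 1050x^4 - 2270x^3 + 2562x^2 - 1444x + 304
Δ f = -35x^6 - 105x^5 - 130x^4 - 101x^3 - 39x^2 - 6x
(∇ + ∇ ∇ + Δ) f = -70x^6 - 210x^5 + 790x^4 - 2302x^3 + 2532x^2 - 1476x + 312

the image equals g(x) = -70x^6 - 210x^5 + 790x^4 - 2302x^3 + 2532x^2 - 1476x + 312


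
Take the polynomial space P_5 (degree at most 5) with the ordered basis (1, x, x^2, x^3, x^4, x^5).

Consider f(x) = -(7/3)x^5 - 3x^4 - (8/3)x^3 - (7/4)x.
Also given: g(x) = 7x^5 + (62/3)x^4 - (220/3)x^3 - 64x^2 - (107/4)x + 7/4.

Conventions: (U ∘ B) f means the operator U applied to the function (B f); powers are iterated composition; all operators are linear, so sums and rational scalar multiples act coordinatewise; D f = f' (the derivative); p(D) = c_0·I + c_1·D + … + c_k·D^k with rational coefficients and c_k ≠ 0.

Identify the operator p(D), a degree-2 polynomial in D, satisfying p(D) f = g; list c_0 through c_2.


p(D) = -3·I − D + 2·D^2, i.e. c_0 = -3, c_1 = -1, c_2 = 2

D^0 f = -(7/3)x^5 - 3x^4 - (8/3)x^3 - (7/4)x
D^1 f = -(35/3)x^4 - 12x^3 - 8x^2 - 7/4
D^2 f = -(140/3)x^3 - 36x^2 - 16x
matching coefficients of g against c_0 f + c_1 Df + … from the top degree down determines the c_i
solution: c_0 = -3, c_1 = -1, c_2 = 2


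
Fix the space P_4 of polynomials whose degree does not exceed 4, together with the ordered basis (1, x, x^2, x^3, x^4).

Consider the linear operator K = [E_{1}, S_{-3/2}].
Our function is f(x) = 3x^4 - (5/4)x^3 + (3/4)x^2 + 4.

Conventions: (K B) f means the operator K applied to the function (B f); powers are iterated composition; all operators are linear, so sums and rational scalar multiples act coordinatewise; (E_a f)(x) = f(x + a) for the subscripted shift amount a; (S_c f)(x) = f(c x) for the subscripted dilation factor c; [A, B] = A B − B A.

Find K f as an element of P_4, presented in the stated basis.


S_{-3/2} f = (243/16)x^4 + (135/32)x^3 + (27/16)x^2 + 4
E_{1} S_{-3/2} f = (243/16)x^4 + (2079/32)x^3 + (3375/32)x^2 + (2457/32)x + 803/32
E_{1} f = 3x^4 + (43/4)x^3 + 15x^2 + (39/4)x + 13/2
S_{-3/2} E_{1} f = (243/16)x^4 - (1161/32)x^3 + (135/4)x^2 - (117/8)x + 13/2
[E_{1}, S_{-3/2}] f = (405/4)x^3 + (2295/32)x^2 + (2925/32)x + 595/32

the image equals g(x) = (405/4)x^3 + (2295/32)x^2 + (2925/32)x + 595/32


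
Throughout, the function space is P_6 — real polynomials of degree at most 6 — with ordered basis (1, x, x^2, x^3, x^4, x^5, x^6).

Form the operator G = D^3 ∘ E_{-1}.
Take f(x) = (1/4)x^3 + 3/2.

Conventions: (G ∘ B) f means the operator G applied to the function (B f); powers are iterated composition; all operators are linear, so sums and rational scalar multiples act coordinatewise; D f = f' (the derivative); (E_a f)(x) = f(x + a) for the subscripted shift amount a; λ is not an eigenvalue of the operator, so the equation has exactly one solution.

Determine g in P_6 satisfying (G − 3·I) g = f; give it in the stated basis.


the image equals g(x) = -(1/12)x^3 - 2/3

write g with unknown coordinates in the stated basis and equate coefficients in (G − 3·I) g = f
solving from the highest basis element down gives g = -(1/12)x^3 - 2/3
check: G g = -1/2
so G g − 3·g = (1/4)x^3 + 3/2 = f ✓


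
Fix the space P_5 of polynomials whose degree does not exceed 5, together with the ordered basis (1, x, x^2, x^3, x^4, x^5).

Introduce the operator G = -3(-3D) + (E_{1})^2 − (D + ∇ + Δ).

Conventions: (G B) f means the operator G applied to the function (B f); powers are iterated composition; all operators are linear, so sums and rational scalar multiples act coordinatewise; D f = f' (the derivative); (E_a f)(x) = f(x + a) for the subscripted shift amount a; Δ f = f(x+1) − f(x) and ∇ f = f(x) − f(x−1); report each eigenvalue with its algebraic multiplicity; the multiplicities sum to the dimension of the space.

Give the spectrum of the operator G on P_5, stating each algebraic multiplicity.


image of 1: 1
image of x: x + 8
image of x^2: x^2 + 16x + 4
image of x^3: x^3 + 24x^2 + 12x + 6
image of x^4: x^4 + 32x^3 + 24x^2 + 24x + 16
image of x^5: x^5 + 40x^4 + 40x^3 + 60x^2 + 80x + 30
the matrix is upper triangular; its diagonal is (1, 1, 1, 1, 1, 1)
for a triangular matrix the eigenvalues are the diagonal entries, with algebraic multiplicity their repetition count

λ = 1 (multiplicity 6)


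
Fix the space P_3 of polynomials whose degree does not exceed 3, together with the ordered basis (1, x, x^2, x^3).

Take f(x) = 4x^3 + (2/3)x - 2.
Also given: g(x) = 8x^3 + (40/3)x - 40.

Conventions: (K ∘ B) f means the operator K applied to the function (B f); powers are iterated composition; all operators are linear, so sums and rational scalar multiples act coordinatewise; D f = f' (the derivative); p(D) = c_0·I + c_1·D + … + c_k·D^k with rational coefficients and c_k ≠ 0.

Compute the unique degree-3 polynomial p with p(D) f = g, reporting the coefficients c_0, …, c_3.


c_0 = 2, c_1 = 0, c_2 = 1/2, c_3 = -3/2

D^0 f = 4x^3 + (2/3)x - 2
D^1 f = 12x^2 + 2/3
D^2 f = 24x
D^3 f = 24
matching coefficients of g against c_0 f + c_1 Df + … from the top degree down determines the c_i
solution: c_0 = 2, c_1 = 0, c_2 = 1/2, c_3 = -3/2


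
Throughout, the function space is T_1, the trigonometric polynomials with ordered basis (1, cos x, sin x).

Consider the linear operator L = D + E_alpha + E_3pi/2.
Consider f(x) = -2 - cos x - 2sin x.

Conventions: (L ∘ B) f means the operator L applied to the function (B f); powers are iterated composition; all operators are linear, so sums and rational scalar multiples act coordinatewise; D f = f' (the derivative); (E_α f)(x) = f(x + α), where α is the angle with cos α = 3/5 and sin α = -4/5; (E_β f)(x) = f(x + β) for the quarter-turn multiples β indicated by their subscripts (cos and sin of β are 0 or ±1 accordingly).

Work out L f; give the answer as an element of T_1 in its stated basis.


D f = -2cos x + sin x
E_alpha f = -2 + cos x - 2sin x
E_3pi/2 f = -2 + 2cos x - sin x
(D + E_alpha + E_3pi/2) f = -4 + cos x - 2sin x

the result is g(x) = -4 + cos x - 2sin x


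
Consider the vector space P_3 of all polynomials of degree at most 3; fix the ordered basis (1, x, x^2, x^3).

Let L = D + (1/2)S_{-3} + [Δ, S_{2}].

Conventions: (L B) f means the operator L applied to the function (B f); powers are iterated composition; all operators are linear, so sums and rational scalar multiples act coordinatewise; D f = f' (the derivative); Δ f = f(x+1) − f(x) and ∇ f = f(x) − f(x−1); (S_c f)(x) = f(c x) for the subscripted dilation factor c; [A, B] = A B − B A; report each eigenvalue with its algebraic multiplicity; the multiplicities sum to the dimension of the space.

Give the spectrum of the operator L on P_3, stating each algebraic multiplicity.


λ = -27/2 (multiplicity 1), λ = -3/2 (multiplicity 1), λ = 1/2 (multiplicity 1), λ = 9/2 (multiplicity 1)

image of 1: 1/2
image of x: -(3/2)x + 2
image of x^2: (9/2)x^2 + 6x + 3
image of x^3: -(27/2)x^3 + 15x^2 + 18x + 7
the matrix is upper triangular; its diagonal is (1/2, -3/2, 9/2, -27/2)
for a triangular matrix the eigenvalues are the diagonal entries, with algebraic multiplicity their repetition count


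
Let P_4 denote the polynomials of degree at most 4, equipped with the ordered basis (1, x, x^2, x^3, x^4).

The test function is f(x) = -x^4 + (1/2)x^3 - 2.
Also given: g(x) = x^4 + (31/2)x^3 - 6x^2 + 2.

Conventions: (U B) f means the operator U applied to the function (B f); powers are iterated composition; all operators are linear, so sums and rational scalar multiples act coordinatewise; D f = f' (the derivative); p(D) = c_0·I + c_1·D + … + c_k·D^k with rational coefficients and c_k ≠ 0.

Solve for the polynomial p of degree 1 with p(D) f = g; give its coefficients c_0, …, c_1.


p(D) = -I − 4·D, i.e. c_0 = -1, c_1 = -4

D^0 f = -x^4 + (1/2)x^3 - 2
D^1 f = -4x^3 + (3/2)x^2
matching coefficients of g against c_0 f + c_1 Df + … from the top degree down determines the c_i
solution: c_0 = -1, c_1 = -4


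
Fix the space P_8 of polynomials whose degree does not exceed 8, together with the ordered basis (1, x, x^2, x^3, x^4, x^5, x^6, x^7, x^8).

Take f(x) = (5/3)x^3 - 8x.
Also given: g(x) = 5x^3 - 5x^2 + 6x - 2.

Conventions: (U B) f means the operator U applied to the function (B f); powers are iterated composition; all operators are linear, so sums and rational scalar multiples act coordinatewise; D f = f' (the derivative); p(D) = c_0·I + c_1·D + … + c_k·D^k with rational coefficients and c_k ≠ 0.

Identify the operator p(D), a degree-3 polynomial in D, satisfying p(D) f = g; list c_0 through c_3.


D^0 f = (5/3)x^3 - 8x
D^1 f = 5x^2 - 8
D^2 f = 10x
D^3 f = 10
matching coefficients of g against c_0 f + c_1 Df + … from the top degree down determines the c_i
solution: c_0 = 3, c_1 = -1, c_2 = 3, c_3 = -1

p(D) = 3·I − D + 3·D^2 − D^3, i.e. c_0 = 3, c_1 = -1, c_2 = 3, c_3 = -1


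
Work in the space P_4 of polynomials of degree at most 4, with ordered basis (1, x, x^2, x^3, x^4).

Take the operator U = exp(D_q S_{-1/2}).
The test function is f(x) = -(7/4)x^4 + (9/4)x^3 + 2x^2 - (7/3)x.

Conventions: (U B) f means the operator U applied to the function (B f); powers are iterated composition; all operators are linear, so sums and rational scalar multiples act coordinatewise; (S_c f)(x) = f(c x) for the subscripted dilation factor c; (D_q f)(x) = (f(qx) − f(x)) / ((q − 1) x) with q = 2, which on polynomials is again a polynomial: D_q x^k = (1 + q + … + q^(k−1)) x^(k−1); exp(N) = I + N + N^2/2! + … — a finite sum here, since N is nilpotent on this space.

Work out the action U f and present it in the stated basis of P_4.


the image equals g(x) = -(7/4)x^4 + (39/64)x^3 + (767/1024)x^2 - (17107/12288)x + 87715/98304

order-1 term: -(105/64)x^3 - (63/32)x^2 + (3/2)x + 7/6
order-2 term: (735/1024)x^2 - (189/256)x - 3/8
order-3 term: (735/4096)x + 63/512
order-4 term: -735/32768
the series for exp(D_q S_{-1/2}) f terminates at order 4
exp(D_q S_{-1/2}) f = -(7/4)x^4 + (39/64)x^3 + (767/1024)x^2 - (17107/12288)x + 87715/98304


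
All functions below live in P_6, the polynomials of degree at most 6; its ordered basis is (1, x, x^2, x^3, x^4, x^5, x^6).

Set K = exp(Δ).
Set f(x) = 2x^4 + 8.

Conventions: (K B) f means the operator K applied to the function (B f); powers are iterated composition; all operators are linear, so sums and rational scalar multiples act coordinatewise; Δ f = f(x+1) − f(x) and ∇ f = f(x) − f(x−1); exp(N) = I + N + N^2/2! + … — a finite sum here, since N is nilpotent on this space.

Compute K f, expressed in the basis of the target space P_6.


order-1 term: 8x^3 + 12x^2 + 8x + 2
order-2 term: 12x^2 + 24x + 14
order-3 term: 8x + 12
order-4 term: 2
the series for exp(Δ) f terminates at order 4
exp(Δ) f = 2x^4 + 8x^3 + 24x^2 + 40x + 38

the image equals g(x) = 2x^4 + 8x^3 + 24x^2 + 40x + 38


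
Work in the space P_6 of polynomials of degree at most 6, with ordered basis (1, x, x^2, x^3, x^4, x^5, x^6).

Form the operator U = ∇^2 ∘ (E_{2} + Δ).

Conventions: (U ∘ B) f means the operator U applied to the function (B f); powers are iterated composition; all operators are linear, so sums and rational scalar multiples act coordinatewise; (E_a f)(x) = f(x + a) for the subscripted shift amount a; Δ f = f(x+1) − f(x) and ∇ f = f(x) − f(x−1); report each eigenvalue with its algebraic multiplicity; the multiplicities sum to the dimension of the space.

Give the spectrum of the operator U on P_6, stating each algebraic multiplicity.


image of 1: 0
image of x: 0
image of x^2: 2
image of x^3: 6x + 12
image of x^4: 12x^2 + 48x + 2
image of x^5: 20x^3 + 120x^2 + 10x + 60
image of x^6: 30x^4 + 240x^3 + 30x^2 + 360x + 2
the matrix is upper triangular; its diagonal is (0, 0, 0, 0, 0, 0, 0)
for a triangular matrix the eigenvalues are the diagonal entries, with algebraic multiplicity their repetition count

λ = 0 (multiplicity 7)


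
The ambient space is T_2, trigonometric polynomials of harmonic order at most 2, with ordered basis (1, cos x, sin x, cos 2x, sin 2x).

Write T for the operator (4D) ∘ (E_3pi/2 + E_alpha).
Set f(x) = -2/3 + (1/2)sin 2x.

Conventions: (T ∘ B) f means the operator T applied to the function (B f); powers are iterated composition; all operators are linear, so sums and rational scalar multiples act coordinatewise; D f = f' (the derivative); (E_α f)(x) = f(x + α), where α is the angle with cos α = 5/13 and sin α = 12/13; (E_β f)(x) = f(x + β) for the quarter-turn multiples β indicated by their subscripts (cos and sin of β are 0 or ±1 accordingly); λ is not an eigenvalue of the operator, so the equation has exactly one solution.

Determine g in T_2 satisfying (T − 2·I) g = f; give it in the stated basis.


the image equals g(x) = 1/3 + (288/10345)cos 2x - (649/41380)sin 2x

write g with unknown coordinates in the stated basis and equate coefficients in (T − 2·I) g = f
solving from the highest basis element down gives g = 1/3 + (288/10345)cos 2x - (649/41380)sin 2x
check: T g = (576/10345)cos 2x + (4848/10345)sin 2x
so T g − 2·g = -2/3 + (1/2)sin 2x = f ✓


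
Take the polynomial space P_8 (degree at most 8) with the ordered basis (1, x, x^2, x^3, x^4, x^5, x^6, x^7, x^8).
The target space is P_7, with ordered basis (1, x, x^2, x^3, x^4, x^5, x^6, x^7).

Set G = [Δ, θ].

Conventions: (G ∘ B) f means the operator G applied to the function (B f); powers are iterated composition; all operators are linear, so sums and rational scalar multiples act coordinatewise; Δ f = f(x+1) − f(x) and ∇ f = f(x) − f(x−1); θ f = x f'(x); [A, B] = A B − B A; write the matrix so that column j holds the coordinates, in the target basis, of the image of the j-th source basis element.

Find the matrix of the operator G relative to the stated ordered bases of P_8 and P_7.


image of 1: 0
image of x: 1
image of x^2: 2x + 2
image of x^3: 3x^2 + 6x + 3
image of x^4: 4x^3 + 12x^2 + 12x + 4
image of x^5: 5x^4 + 20x^3 + 30x^2 + 20x + 5
image of x^6: 6x^5 + 30x^4 + 60x^3 + 60x^2 + 30x + 6
image of x^7: 7x^6 + 42x^5 + 105x^4 + 140x^3 + 105x^2 + 42x + 7
image of x^8: 8x^7 + 56x^6 + 168x^5 + 280x^4 + 280x^3 + 168x^2 + 56x + 8
each image's coordinates form column j of the matrix

the matrix is [[0, 1, 2, 3, 4, 5, 6, 7, 8]; [0, 0, 2, 6, 12, 20, 30, 42, 56]; [0, 0, 0, 3, 12, 30, 60, 105, 168]; [0, 0, 0, 0, 4, 20, 60, 140, 280]; [0, 0, 0, 0, 0, 5, 30, 105, 280]; [0, 0, 0, 0, 0, 0, 6, 42, 168]; [0, 0, 0, 0, 0, 0, 0, 7, 56]; [0, 0, 0, 0, 0, 0, 0, 0, 8]] (rows listed top to bottom)


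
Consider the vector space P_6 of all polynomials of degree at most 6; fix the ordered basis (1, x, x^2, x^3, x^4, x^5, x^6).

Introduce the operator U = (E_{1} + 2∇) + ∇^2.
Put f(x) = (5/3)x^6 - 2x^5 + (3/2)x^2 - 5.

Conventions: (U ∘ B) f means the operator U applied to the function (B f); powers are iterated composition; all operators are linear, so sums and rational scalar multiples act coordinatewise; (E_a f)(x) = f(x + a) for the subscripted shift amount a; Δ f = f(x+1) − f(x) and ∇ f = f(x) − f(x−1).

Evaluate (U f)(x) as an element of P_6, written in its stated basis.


E_{1} f = (5/3)x^6 + 8x^5 + 15x^4 + (40/3)x^3 + (13/2)x^2 + 3x - 23/6
∇ f = 10x^5 - 35x^4 + (160/3)x^3 - 45x^2 + 23x - 31/6
(2∇) f = 20x^5 - 70x^4 + (320/3)x^3 - 90x^2 + 46x - 31/3
(E_{1} + 2∇) f = (5/3)x^6 + 28x^5 - 55x^4 + 120x^3 - (167/2)x^2 + 49x - 85/6
∇ f = 10x^5 - 35x^4 + (160/3)x^3 - 45x^2 + 23x - 31/6
∇ ∇ f = 50x^4 - 240x^3 + 470x^2 - 440x + 499/3
((E_{1} + 2∇) + ∇^2) f = (5/3)x^6 + 28x^5 - 5x^4 - 120x^3 + (773/2)x^2 - 391x + 913/6

the result is g(x) = (5/3)x^6 + 28x^5 - 5x^4 - 120x^3 + (773/2)x^2 - 391x + 913/6


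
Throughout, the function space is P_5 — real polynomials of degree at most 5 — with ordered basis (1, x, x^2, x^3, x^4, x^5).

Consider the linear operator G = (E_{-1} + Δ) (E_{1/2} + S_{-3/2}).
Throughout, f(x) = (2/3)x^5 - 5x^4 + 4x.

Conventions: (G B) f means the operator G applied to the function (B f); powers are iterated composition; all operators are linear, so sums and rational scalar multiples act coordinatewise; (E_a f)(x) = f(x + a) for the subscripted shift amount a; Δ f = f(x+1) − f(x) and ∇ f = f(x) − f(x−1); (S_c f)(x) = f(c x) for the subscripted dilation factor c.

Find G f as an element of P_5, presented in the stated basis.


the image equals g(x) = -(211/48)x^5 - (1375/48)x^4 - (385/4)x^3 - (4205/12)x^2 - (393/4)x - 827/12

E_{1/2} f = (2/3)x^5 - (10/3)x^4 - (25/3)x^3 - (20/3)x^2 + (41/24)x + 41/24
S_{-3/2} f = -(81/16)x^5 - (405/16)x^4 - 6x
(E_{1/2} + S_{-3/2}) f = -(211/48)x^5 - (1375/48)x^4 - (25/3)x^3 - (20/3)x^2 - (103/24)x + 41/24
E_{-1} (E_{1/2} + S_{-3/2}) f = -(211/48)x^5 - (20/3)x^4 + (1495/24)x^3 - (1315/12)x^2 + (3679/48)x - 199/12
Δ (E_{1/2} + S_{-3/2}) f = -(1055/48)x^4 - (3805/24)x^3 - (1445/6)x^2 - (8395/48)x - 157/3
(E_{-1} + Δ) (E_{1/2} + S_{-3/2}) f = -(211/48)x^5 - (1375/48)x^4 - (385/4)x^3 - (4205/12)x^2 - (393/4)x - 827/12


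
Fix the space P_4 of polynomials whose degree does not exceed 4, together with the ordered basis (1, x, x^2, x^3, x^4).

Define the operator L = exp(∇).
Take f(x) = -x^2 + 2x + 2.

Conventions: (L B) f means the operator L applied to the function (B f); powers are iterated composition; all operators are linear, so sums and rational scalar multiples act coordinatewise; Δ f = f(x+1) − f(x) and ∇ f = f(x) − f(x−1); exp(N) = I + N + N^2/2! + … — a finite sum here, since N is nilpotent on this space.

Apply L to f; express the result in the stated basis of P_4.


g(x) = -x^2 + 4

order-1 term: -2x + 3
order-2 term: -1
the series for exp(∇) f terminates at order 2
exp(∇) f = -x^2 + 4


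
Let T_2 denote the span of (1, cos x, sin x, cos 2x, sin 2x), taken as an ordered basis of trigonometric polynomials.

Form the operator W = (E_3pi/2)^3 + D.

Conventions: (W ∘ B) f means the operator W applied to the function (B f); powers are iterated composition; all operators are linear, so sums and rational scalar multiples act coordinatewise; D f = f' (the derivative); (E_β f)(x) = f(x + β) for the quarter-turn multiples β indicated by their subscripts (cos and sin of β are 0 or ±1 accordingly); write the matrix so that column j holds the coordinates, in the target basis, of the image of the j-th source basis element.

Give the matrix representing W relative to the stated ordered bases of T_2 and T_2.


the matrix is [[1, 0, 0, 0, 0]; [0, 0, 2, 0, 0]; [0, -2, 0, 0, 0]; [0, 0, 0, -1, 2]; [0, 0, 0, -2, -1]] (rows listed top to bottom)

image of 1: 1
image of cos x: -2sin x
image of sin x: 2cos x
image of cos 2x: -cos 2x - 2sin 2x
image of sin 2x: 2cos 2x - sin 2x
each image's coordinates form column j of the matrix


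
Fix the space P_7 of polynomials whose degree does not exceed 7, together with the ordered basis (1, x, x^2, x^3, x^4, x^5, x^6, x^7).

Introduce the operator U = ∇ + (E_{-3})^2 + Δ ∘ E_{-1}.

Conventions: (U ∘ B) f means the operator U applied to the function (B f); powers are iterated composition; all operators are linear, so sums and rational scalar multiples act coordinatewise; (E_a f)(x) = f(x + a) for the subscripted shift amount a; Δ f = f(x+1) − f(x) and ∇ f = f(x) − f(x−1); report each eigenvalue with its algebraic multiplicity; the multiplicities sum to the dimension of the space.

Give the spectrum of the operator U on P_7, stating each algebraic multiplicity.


image of 1: 1
image of x: x - 4
image of x^2: x^2 - 8x + 34
image of x^3: x^3 - 12x^2 + 102x - 214
image of x^4: x^4 - 16x^3 + 204x^2 - 856x + 1294
image of x^5: x^5 - 20x^4 + 340x^3 - 2140x^2 + 6470x - 7774
image of x^6: x^6 - 24x^5 + 510x^4 - 4280x^3 + 19410x^2 - 46644x + 46654
image of x^7: x^7 - 28x^6 + 714x^5 - 7490x^4 + 45290x^3 - 163254x^2 + 326578x - 279934
the matrix is upper triangular; its diagonal is (1, 1, 1, 1, 1, 1, 1, 1)
for a triangular matrix the eigenvalues are the diagonal entries, with algebraic multiplicity their repetition count

λ = 1 (multiplicity 8)


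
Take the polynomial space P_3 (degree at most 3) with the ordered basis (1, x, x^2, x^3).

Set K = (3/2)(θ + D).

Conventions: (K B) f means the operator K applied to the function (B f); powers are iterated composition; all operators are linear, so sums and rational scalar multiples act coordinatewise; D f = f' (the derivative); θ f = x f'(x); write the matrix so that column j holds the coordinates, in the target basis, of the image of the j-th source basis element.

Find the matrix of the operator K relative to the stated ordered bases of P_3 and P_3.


image of 1: 0
image of x: (3/2)x + 3/2
image of x^2: 3x^2 + 3x
image of x^3: (9/2)x^3 + (9/2)x^2
each image's coordinates form column j of the matrix

the matrix is [[0, 3/2, 0, 0]; [0, 3/2, 3, 0]; [0, 0, 3, 9/2]; [0, 0, 0, 9/2]] (rows listed top to bottom)


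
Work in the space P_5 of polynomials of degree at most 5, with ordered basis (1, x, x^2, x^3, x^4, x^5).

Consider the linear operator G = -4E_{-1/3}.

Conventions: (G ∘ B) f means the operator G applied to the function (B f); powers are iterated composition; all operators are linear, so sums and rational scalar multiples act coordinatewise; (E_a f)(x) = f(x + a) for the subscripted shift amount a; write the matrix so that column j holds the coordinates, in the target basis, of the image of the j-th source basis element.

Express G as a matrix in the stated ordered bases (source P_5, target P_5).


image of 1: -4
image of x: -4x + 4/3
image of x^2: -4x^2 + (8/3)x - 4/9
image of x^3: -4x^3 + 4x^2 - (4/3)x + 4/27
image of x^4: -4x^4 + (16/3)x^3 - (8/3)x^2 + (16/27)x - 4/81
image of x^5: -4x^5 + (20/3)x^4 - (40/9)x^3 + (40/27)x^2 - (20/81)x + 4/243
each image's coordinates form column j of the matrix

the matrix is [[-4, 4/3, -4/9, 4/27, -4/81, 4/243]; [0, -4, 8/3, -4/3, 16/27, -20/81]; [0, 0, -4, 4, -8/3, 40/27]; [0, 0, 0, -4, 16/3, -40/9]; [0, 0, 0, 0, -4, 20/3]; [0, 0, 0, 0, 0, -4]] (rows listed top to bottom)


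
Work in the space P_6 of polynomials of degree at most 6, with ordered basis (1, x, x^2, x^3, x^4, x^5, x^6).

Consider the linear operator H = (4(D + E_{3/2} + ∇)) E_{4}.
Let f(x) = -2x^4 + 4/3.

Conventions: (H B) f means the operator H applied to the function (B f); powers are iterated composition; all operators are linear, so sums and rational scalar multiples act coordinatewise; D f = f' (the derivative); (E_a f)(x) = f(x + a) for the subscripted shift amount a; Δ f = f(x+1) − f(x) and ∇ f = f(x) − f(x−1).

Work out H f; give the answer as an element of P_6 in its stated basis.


E_{4} f = -2x^4 - 32x^3 - 192x^2 - 512x - 1532/3
D E_{4} f = -8x^3 - 96x^2 - 384x - 512
E_{3/2} E_{4} f = -2x^4 - 44x^3 - 363x^2 - 1331x - 43891/24
∇ E_{4} f = -8x^3 - 84x^2 - 296x - 350
(D + E_{3/2} + ∇) E_{4} f = -2x^4 - 60x^3 - 543x^2 - 2011x - 64579/24
(4(D + E_{3/2} + ∇)) E_{4} f = -8x^4 - 240x^3 - 2172x^2 - 8044x - 64579/6

g(x) = -8x^4 - 240x^3 - 2172x^2 - 8044x - 64579/6


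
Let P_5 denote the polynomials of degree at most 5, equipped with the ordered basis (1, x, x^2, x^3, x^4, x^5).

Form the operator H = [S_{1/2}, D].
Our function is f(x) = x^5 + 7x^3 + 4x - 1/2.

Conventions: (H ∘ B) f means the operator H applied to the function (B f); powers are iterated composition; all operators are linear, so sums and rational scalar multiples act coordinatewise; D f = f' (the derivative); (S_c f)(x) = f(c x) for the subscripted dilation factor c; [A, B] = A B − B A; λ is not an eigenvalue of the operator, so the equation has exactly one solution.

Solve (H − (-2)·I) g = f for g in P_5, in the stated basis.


the result is g(x) = (1/2)x^5 - (5/128)x^4 + (3589/1024)x^3 - (10767/16384)x^2 + (141839/65536)x - 207375/262144

write g with unknown coordinates in the stated basis and equate coefficients in (H − (-2)·I) g = f
solving from the highest basis element down gives g = (1/2)x^5 - (5/128)x^4 + (3589/1024)x^3 - (10767/16384)x^2 + (141839/65536)x - 207375/262144
check: H g = (5/64)x^4 - (5/512)x^3 + (10767/8192)x^2 - (10767/32768)x + 141839/131072
so H g − (-2)·g = x^5 + 7x^3 + 4x - 1/2 = f ✓


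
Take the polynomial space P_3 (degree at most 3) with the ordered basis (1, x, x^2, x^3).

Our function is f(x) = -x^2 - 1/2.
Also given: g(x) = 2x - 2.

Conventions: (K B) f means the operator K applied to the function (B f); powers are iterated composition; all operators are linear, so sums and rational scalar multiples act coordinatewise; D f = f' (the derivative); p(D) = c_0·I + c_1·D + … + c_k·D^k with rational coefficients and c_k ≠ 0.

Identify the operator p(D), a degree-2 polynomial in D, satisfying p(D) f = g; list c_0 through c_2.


D^0 f = -x^2 - 1/2
D^1 f = -2x
D^2 f = -2
matching coefficients of g against c_0 f + c_1 Df + … from the top degree down determines the c_i
solution: c_0 = 0, c_1 = -1, c_2 = 1

c_0 = 0, c_1 = -1, c_2 = 1


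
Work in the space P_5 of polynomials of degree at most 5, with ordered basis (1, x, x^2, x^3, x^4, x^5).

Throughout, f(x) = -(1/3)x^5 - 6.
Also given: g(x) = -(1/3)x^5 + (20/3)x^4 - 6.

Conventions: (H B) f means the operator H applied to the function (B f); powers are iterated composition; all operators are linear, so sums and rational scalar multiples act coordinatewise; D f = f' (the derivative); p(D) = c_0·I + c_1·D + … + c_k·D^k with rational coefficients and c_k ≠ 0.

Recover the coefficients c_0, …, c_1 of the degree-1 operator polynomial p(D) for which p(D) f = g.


D^0 f = -(1/3)x^5 - 6
D^1 f = -(5/3)x^4
matching coefficients of g against c_0 f + c_1 Df + … from the top degree down determines the c_i
solution: c_0 = 1, c_1 = -4

p(D) = I − 4·D, i.e. c_0 = 1, c_1 = -4


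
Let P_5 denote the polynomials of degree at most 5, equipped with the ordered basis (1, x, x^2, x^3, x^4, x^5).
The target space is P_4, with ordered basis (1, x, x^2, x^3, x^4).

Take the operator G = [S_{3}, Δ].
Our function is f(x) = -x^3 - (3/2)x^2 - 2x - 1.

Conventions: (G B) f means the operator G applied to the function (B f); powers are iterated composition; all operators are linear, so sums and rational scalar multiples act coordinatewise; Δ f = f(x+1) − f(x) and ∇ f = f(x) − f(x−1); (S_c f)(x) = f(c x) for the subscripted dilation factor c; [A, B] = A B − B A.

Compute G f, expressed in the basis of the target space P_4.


g(x) = 54x^2 + 90x + 42

Δ f = -3x^2 - 6x - 9/2
S_{3} Δ f = -27x^2 - 18x - 9/2
S_{3} f = -27x^3 - (27/2)x^2 - 6x - 1
Δ S_{3} f = -81x^2 - 108x - 93/2
[S_{3}, Δ] f = 54x^2 + 90x + 42


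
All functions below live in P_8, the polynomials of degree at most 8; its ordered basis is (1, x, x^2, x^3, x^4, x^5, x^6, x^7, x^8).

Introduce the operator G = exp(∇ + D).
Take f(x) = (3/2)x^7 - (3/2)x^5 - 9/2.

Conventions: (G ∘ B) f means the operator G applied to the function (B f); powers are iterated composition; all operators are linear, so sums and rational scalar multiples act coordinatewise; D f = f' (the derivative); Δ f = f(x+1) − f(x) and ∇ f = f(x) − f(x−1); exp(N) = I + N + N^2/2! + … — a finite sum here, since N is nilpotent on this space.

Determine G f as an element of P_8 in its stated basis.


the image equals g(x) = (3/2)x^7 + 21x^6 + 93x^5 + (285/2)x^4 + 60x^3 + (99/2)x^2 + (75/2)x - 15

order-1 term: 21x^6 - (63/2)x^5 + (75/2)x^4 - (75/2)x^3 + (33/2)x^2 - 3x
order-2 term: 126x^5 - 315x^4 + (1035/2)x^3 - 540x^2 + 306x - 75
order-3 term: 420x^4 - 1260x^3 + 2085x^2 - (3735/2)x + 1407/2
order-4 term: 840x^3 - 2520x^2 + 3450x - 1875
order-5 term: 1008x^2 - 2520x + 2052
order-6 term: 672x - 1008
order-7 term: 192
the series for exp(∇ + D) f terminates at order 7
exp(∇ + D) f = (3/2)x^7 + 21x^6 + 93x^5 + (285/2)x^4 + 60x^3 + (99/2)x^2 + (75/2)x - 15


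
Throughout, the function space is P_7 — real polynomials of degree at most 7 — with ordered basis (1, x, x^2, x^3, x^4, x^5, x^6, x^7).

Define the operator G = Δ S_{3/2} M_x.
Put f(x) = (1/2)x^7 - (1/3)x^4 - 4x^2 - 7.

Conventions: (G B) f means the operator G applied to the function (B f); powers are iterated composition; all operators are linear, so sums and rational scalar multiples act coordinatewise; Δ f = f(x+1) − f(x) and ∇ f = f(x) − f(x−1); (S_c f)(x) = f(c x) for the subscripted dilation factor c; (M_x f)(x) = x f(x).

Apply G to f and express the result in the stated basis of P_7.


the result is g(x) = (6561/64)x^7 + (45927/128)x^6 + (45927/64)x^5 + (226395/256)x^4 + (44307/64)x^3 + (37503/128)x^2 + (3159/64)x - 7023/512

M_x f = (1/2)x^8 - (1/3)x^5 - 4x^3 - 7x
S_{3/2} M_x f = (6561/512)x^8 - (81/32)x^5 - (27/2)x^3 - (21/2)x
Δ S_{3/2} M_x f = (6561/64)x^7 + (45927/128)x^6 + (45927/64)x^5 + (226395/256)x^4 + (44307/64)x^3 + (37503/128)x^2 + (3159/64)x - 7023/512


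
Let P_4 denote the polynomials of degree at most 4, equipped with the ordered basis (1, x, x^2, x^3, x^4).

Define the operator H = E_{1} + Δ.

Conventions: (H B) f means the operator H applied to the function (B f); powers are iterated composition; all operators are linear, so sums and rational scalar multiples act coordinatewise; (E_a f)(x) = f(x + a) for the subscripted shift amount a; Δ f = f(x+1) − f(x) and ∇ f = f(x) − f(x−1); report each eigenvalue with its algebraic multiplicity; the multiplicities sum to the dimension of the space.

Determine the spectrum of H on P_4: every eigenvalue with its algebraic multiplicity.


image of 1: 1
image of x: x + 2
image of x^2: x^2 + 4x + 2
image of x^3: x^3 + 6x^2 + 6x + 2
image of x^4: x^4 + 8x^3 + 12x^2 + 8x + 2
the matrix is upper triangular; its diagonal is (1, 1, 1, 1, 1)
for a triangular matrix the eigenvalues are the diagonal entries, with algebraic multiplicity their repetition count

λ = 1 (multiplicity 5)


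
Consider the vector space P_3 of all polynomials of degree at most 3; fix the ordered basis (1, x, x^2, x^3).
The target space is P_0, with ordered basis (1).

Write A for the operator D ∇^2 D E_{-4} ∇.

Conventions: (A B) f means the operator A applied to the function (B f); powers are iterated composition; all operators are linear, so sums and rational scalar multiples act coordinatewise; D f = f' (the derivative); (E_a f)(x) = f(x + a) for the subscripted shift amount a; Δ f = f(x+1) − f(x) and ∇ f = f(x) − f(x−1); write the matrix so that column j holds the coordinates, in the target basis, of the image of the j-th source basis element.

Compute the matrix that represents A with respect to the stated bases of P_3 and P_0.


the matrix is [[0, 0, 0, 0]] (rows listed top to bottom)

image of 1: 0
image of x: 0
image of x^2: 0
image of x^3: 0
each image's coordinates form column j of the matrix


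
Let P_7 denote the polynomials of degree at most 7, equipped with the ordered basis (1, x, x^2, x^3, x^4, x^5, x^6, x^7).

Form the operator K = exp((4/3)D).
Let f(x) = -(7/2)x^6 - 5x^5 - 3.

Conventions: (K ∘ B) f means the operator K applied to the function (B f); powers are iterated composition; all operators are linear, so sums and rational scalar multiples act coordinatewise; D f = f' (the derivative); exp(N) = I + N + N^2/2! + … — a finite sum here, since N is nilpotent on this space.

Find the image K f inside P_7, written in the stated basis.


the result is g(x) = -(7/2)x^6 - 33x^5 - (380/3)x^4 - (6880/27)x^3 - (2560/9)x^2 - (13568/81)x - 31883/729

order-1 term: -28x^5 - (100/3)x^4
order-2 term: -(280/3)x^4 - (800/9)x^3
order-3 term: -(4480/27)x^3 - (3200/27)x^2
order-4 term: -(4480/27)x^2 - (6400/81)x
order-5 term: -(7168/81)x - 5120/243
order-6 term: -14336/729
the series for exp((4/3)D) f terminates at order 6
exp((4/3)D) f = -(7/2)x^6 - 33x^5 - (380/3)x^4 - (6880/27)x^3 - (2560/9)x^2 - (13568/81)x - 31883/729


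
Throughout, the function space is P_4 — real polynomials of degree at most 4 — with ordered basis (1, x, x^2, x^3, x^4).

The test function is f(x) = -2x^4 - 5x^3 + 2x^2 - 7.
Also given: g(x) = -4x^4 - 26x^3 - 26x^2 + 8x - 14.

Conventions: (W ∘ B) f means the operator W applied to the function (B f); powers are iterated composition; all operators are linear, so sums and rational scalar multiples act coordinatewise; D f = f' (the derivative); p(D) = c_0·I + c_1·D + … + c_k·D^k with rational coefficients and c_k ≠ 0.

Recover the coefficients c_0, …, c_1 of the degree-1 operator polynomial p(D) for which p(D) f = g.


p(D) = 2·I + 2·D, i.e. c_0 = 2, c_1 = 2

D^0 f = -2x^4 - 5x^3 + 2x^2 - 7
D^1 f = -8x^3 - 15x^2 + 4x
matching coefficients of g against c_0 f + c_1 Df + … from the top degree down determines the c_i
solution: c_0 = 2, c_1 = 2


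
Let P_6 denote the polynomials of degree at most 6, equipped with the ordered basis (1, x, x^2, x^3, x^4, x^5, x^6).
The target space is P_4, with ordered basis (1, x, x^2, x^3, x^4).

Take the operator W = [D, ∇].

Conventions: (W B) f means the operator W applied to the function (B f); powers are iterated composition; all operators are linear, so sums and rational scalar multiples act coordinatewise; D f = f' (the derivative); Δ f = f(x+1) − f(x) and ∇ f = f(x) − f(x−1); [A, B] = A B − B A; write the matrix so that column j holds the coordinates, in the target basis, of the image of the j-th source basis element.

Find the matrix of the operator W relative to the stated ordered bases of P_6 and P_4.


the matrix is [[0, 0, 0, 0, 0, 0, 0]; [0, 0, 0, 0, 0, 0, 0]; [0, 0, 0, 0, 0, 0, 0]; [0, 0, 0, 0, 0, 0, 0]; [0, 0, 0, 0, 0, 0, 0]] (rows listed top to bottom)

image of 1: 0
image of x: 0
image of x^2: 0
image of x^3: 0
image of x^4: 0
image of x^5: 0
image of x^6: 0
each image's coordinates form column j of the matrix


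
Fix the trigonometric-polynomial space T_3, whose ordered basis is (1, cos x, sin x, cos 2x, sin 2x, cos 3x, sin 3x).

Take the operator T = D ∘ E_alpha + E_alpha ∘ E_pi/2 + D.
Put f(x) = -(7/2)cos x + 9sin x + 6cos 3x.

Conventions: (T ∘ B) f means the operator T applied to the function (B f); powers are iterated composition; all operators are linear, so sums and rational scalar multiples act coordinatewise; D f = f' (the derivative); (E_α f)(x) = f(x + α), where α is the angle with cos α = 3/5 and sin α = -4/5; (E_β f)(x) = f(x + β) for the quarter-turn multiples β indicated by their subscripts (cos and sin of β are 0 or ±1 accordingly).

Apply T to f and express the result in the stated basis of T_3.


the result is g(x) = (71/5)cos x + (221/10)sin x + (528/125)cos 3x - (846/125)sin 3x

E_alpha f = -(93/10)cos x + (13/5)sin x - (702/125)cos 3x + (264/125)sin 3x
D E_alpha f = (13/5)cos x + (93/10)sin x + (792/125)cos 3x + (2106/125)sin 3x
E_pi/2 f = 9cos x + (7/2)sin x + 6sin 3x
E_alpha E_pi/2 f = (13/5)cos x + (93/10)sin x - (264/125)cos 3x - (702/125)sin 3x
D f = 9cos x + (7/2)sin x - 18sin 3x
(D ∘ E_alpha + E_alpha ∘ E_pi/2 + D) f = (71/5)cos x + (221/10)sin x + (528/125)cos 3x - (846/125)sin 3x


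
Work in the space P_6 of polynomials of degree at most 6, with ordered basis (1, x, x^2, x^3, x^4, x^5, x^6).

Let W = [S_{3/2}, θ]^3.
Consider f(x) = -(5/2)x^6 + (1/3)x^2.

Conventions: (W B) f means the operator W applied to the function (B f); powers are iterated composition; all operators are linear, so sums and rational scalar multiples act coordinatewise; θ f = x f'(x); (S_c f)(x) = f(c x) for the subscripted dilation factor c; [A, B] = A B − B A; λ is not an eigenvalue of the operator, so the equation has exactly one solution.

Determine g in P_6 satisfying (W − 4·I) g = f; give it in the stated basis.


the image equals g(x) = (5/8)x^6 - (1/12)x^2

write g with unknown coordinates in the stated basis and equate coefficients in (W − 4·I) g = f
solving from the highest basis element down gives g = (5/8)x^6 - (1/12)x^2
check: W g = 0
so W g − 4·g = -(5/2)x^6 + (1/3)x^2 = f ✓


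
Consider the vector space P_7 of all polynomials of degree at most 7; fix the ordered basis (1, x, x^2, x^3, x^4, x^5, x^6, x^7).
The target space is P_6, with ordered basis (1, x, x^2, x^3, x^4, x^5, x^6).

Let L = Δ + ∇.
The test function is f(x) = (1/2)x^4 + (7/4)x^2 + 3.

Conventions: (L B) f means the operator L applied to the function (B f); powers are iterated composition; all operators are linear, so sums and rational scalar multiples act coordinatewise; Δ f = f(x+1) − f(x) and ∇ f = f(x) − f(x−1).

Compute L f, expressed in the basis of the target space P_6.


Δ f = 2x^3 + 3x^2 + (11/2)x + 9/4
∇ f = 2x^3 - 3x^2 + (11/2)x - 9/4
(Δ + ∇) f = 4x^3 + 11x

g(x) = 4x^3 + 11x


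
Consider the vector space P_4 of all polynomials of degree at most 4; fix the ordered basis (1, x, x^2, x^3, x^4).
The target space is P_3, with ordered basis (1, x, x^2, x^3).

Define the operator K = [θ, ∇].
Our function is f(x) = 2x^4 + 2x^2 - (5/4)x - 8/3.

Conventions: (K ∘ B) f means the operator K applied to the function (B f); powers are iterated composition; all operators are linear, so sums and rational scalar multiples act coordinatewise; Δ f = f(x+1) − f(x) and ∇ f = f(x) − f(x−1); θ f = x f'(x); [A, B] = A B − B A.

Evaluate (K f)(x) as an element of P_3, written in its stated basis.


g(x) = -8x^3 + 24x^2 - 28x + 53/4

∇ f = 8x^3 - 12x^2 + 12x - 21/4
θ ∇ f = 24x^3 - 24x^2 + 12x
θ f = 8x^4 + 4x^2 - (5/4)x
∇ θ f = 32x^3 - 48x^2 + 40x - 53/4
[θ, ∇] f = -8x^3 + 24x^2 - 28x + 53/4
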